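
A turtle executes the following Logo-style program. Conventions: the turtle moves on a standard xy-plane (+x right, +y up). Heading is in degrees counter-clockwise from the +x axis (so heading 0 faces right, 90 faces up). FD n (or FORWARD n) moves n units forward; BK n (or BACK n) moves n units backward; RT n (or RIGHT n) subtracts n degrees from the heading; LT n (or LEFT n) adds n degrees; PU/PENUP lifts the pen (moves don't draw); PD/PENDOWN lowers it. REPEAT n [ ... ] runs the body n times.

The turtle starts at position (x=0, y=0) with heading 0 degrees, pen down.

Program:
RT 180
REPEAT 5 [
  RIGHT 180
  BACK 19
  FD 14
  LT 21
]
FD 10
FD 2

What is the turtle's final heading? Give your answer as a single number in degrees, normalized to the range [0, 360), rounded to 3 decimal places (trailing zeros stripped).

Executing turtle program step by step:
Start: pos=(0,0), heading=0, pen down
RT 180: heading 0 -> 180
REPEAT 5 [
  -- iteration 1/5 --
  RT 180: heading 180 -> 0
  BK 19: (0,0) -> (-19,0) [heading=0, draw]
  FD 14: (-19,0) -> (-5,0) [heading=0, draw]
  LT 21: heading 0 -> 21
  -- iteration 2/5 --
  RT 180: heading 21 -> 201
  BK 19: (-5,0) -> (12.738,6.809) [heading=201, draw]
  FD 14: (12.738,6.809) -> (-0.332,1.792) [heading=201, draw]
  LT 21: heading 201 -> 222
  -- iteration 3/5 --
  RT 180: heading 222 -> 42
  BK 19: (-0.332,1.792) -> (-14.452,-10.922) [heading=42, draw]
  FD 14: (-14.452,-10.922) -> (-4.048,-1.554) [heading=42, draw]
  LT 21: heading 42 -> 63
  -- iteration 4/5 --
  RT 180: heading 63 -> 243
  BK 19: (-4.048,-1.554) -> (4.578,15.375) [heading=243, draw]
  FD 14: (4.578,15.375) -> (-1.778,2.901) [heading=243, draw]
  LT 21: heading 243 -> 264
  -- iteration 5/5 --
  RT 180: heading 264 -> 84
  BK 19: (-1.778,2.901) -> (-3.764,-15.995) [heading=84, draw]
  FD 14: (-3.764,-15.995) -> (-2.301,-2.071) [heading=84, draw]
  LT 21: heading 84 -> 105
]
FD 10: (-2.301,-2.071) -> (-4.889,7.588) [heading=105, draw]
FD 2: (-4.889,7.588) -> (-5.406,9.52) [heading=105, draw]
Final: pos=(-5.406,9.52), heading=105, 12 segment(s) drawn

Answer: 105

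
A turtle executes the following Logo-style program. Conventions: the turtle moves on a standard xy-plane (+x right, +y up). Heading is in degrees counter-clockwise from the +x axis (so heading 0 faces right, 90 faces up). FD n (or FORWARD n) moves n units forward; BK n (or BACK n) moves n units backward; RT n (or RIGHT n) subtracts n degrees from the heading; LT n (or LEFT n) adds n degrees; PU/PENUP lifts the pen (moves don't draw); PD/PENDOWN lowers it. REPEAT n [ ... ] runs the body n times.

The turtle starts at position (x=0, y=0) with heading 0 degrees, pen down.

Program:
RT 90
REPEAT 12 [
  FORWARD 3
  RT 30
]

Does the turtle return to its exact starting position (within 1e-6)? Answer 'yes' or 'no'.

Answer: yes

Derivation:
Executing turtle program step by step:
Start: pos=(0,0), heading=0, pen down
RT 90: heading 0 -> 270
REPEAT 12 [
  -- iteration 1/12 --
  FD 3: (0,0) -> (0,-3) [heading=270, draw]
  RT 30: heading 270 -> 240
  -- iteration 2/12 --
  FD 3: (0,-3) -> (-1.5,-5.598) [heading=240, draw]
  RT 30: heading 240 -> 210
  -- iteration 3/12 --
  FD 3: (-1.5,-5.598) -> (-4.098,-7.098) [heading=210, draw]
  RT 30: heading 210 -> 180
  -- iteration 4/12 --
  FD 3: (-4.098,-7.098) -> (-7.098,-7.098) [heading=180, draw]
  RT 30: heading 180 -> 150
  -- iteration 5/12 --
  FD 3: (-7.098,-7.098) -> (-9.696,-5.598) [heading=150, draw]
  RT 30: heading 150 -> 120
  -- iteration 6/12 --
  FD 3: (-9.696,-5.598) -> (-11.196,-3) [heading=120, draw]
  RT 30: heading 120 -> 90
  -- iteration 7/12 --
  FD 3: (-11.196,-3) -> (-11.196,0) [heading=90, draw]
  RT 30: heading 90 -> 60
  -- iteration 8/12 --
  FD 3: (-11.196,0) -> (-9.696,2.598) [heading=60, draw]
  RT 30: heading 60 -> 30
  -- iteration 9/12 --
  FD 3: (-9.696,2.598) -> (-7.098,4.098) [heading=30, draw]
  RT 30: heading 30 -> 0
  -- iteration 10/12 --
  FD 3: (-7.098,4.098) -> (-4.098,4.098) [heading=0, draw]
  RT 30: heading 0 -> 330
  -- iteration 11/12 --
  FD 3: (-4.098,4.098) -> (-1.5,2.598) [heading=330, draw]
  RT 30: heading 330 -> 300
  -- iteration 12/12 --
  FD 3: (-1.5,2.598) -> (0,0) [heading=300, draw]
  RT 30: heading 300 -> 270
]
Final: pos=(0,0), heading=270, 12 segment(s) drawn

Start position: (0, 0)
Final position: (0, 0)
Distance = 0; < 1e-6 -> CLOSED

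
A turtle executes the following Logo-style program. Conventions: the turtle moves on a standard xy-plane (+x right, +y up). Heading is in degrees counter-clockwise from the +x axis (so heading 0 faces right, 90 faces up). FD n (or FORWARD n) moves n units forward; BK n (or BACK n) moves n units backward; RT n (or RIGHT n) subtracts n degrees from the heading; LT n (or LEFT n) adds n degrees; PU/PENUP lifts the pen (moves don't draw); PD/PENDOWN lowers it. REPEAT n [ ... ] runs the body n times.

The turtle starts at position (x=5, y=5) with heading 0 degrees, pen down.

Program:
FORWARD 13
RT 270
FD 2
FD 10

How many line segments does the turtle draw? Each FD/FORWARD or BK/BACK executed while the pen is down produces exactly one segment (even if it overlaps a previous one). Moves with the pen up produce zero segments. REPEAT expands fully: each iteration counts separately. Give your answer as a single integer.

Answer: 3

Derivation:
Executing turtle program step by step:
Start: pos=(5,5), heading=0, pen down
FD 13: (5,5) -> (18,5) [heading=0, draw]
RT 270: heading 0 -> 90
FD 2: (18,5) -> (18,7) [heading=90, draw]
FD 10: (18,7) -> (18,17) [heading=90, draw]
Final: pos=(18,17), heading=90, 3 segment(s) drawn
Segments drawn: 3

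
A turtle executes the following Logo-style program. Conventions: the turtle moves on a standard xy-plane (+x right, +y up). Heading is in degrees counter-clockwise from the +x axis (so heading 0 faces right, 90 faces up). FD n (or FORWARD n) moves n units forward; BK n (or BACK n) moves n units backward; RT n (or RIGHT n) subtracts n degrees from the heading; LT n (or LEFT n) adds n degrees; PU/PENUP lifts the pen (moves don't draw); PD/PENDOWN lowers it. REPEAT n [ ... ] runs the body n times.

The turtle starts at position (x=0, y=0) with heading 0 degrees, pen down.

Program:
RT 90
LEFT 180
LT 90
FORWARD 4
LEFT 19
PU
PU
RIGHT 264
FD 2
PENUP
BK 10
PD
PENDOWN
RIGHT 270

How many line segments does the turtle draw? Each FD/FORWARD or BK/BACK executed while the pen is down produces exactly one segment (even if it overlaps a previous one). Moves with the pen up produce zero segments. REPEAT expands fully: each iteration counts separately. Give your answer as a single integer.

Answer: 1

Derivation:
Executing turtle program step by step:
Start: pos=(0,0), heading=0, pen down
RT 90: heading 0 -> 270
LT 180: heading 270 -> 90
LT 90: heading 90 -> 180
FD 4: (0,0) -> (-4,0) [heading=180, draw]
LT 19: heading 180 -> 199
PU: pen up
PU: pen up
RT 264: heading 199 -> 295
FD 2: (-4,0) -> (-3.155,-1.813) [heading=295, move]
PU: pen up
BK 10: (-3.155,-1.813) -> (-7.381,7.25) [heading=295, move]
PD: pen down
PD: pen down
RT 270: heading 295 -> 25
Final: pos=(-7.381,7.25), heading=25, 1 segment(s) drawn
Segments drawn: 1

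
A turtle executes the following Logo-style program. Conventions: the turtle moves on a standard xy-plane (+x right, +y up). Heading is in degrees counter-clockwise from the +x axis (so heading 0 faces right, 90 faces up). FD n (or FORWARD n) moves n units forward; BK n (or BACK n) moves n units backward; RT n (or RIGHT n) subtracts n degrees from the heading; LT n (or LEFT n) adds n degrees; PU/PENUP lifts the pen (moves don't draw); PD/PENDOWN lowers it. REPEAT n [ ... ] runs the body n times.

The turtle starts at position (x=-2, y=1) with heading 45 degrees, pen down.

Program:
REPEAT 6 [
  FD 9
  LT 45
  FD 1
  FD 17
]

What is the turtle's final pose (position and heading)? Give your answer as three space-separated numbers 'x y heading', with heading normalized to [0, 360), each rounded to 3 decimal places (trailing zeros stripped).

Executing turtle program step by step:
Start: pos=(-2,1), heading=45, pen down
REPEAT 6 [
  -- iteration 1/6 --
  FD 9: (-2,1) -> (4.364,7.364) [heading=45, draw]
  LT 45: heading 45 -> 90
  FD 1: (4.364,7.364) -> (4.364,8.364) [heading=90, draw]
  FD 17: (4.364,8.364) -> (4.364,25.364) [heading=90, draw]
  -- iteration 2/6 --
  FD 9: (4.364,25.364) -> (4.364,34.364) [heading=90, draw]
  LT 45: heading 90 -> 135
  FD 1: (4.364,34.364) -> (3.657,35.071) [heading=135, draw]
  FD 17: (3.657,35.071) -> (-8.364,47.092) [heading=135, draw]
  -- iteration 3/6 --
  FD 9: (-8.364,47.092) -> (-14.728,53.456) [heading=135, draw]
  LT 45: heading 135 -> 180
  FD 1: (-14.728,53.456) -> (-15.728,53.456) [heading=180, draw]
  FD 17: (-15.728,53.456) -> (-32.728,53.456) [heading=180, draw]
  -- iteration 4/6 --
  FD 9: (-32.728,53.456) -> (-41.728,53.456) [heading=180, draw]
  LT 45: heading 180 -> 225
  FD 1: (-41.728,53.456) -> (-42.435,52.749) [heading=225, draw]
  FD 17: (-42.435,52.749) -> (-54.456,40.728) [heading=225, draw]
  -- iteration 5/6 --
  FD 9: (-54.456,40.728) -> (-60.82,34.364) [heading=225, draw]
  LT 45: heading 225 -> 270
  FD 1: (-60.82,34.364) -> (-60.82,33.364) [heading=270, draw]
  FD 17: (-60.82,33.364) -> (-60.82,16.364) [heading=270, draw]
  -- iteration 6/6 --
  FD 9: (-60.82,16.364) -> (-60.82,7.364) [heading=270, draw]
  LT 45: heading 270 -> 315
  FD 1: (-60.82,7.364) -> (-60.113,6.657) [heading=315, draw]
  FD 17: (-60.113,6.657) -> (-48.092,-5.364) [heading=315, draw]
]
Final: pos=(-48.092,-5.364), heading=315, 18 segment(s) drawn

Answer: -48.092 -5.364 315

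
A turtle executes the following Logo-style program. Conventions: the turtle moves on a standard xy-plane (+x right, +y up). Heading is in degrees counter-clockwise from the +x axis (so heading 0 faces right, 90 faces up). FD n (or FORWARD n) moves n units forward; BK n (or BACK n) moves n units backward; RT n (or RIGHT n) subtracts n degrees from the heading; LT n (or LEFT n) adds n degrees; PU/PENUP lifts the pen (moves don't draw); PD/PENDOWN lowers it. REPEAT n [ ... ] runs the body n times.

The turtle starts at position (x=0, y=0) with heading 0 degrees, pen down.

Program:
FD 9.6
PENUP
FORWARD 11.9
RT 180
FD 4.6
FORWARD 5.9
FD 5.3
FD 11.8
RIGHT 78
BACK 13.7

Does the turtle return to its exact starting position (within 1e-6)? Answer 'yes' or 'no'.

Executing turtle program step by step:
Start: pos=(0,0), heading=0, pen down
FD 9.6: (0,0) -> (9.6,0) [heading=0, draw]
PU: pen up
FD 11.9: (9.6,0) -> (21.5,0) [heading=0, move]
RT 180: heading 0 -> 180
FD 4.6: (21.5,0) -> (16.9,0) [heading=180, move]
FD 5.9: (16.9,0) -> (11,0) [heading=180, move]
FD 5.3: (11,0) -> (5.7,0) [heading=180, move]
FD 11.8: (5.7,0) -> (-6.1,0) [heading=180, move]
RT 78: heading 180 -> 102
BK 13.7: (-6.1,0) -> (-3.252,-13.401) [heading=102, move]
Final: pos=(-3.252,-13.401), heading=102, 1 segment(s) drawn

Start position: (0, 0)
Final position: (-3.252, -13.401)
Distance = 13.789; >= 1e-6 -> NOT closed

Answer: no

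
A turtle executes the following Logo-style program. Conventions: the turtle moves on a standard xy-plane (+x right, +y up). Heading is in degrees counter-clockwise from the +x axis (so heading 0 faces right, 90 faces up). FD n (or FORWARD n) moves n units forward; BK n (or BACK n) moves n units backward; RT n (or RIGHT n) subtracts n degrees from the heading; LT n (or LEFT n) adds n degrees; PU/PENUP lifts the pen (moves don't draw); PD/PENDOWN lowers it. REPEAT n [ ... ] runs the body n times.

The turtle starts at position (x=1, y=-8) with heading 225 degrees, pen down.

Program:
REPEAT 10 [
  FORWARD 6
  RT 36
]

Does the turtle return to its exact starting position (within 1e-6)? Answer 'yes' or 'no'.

Executing turtle program step by step:
Start: pos=(1,-8), heading=225, pen down
REPEAT 10 [
  -- iteration 1/10 --
  FD 6: (1,-8) -> (-3.243,-12.243) [heading=225, draw]
  RT 36: heading 225 -> 189
  -- iteration 2/10 --
  FD 6: (-3.243,-12.243) -> (-9.169,-13.181) [heading=189, draw]
  RT 36: heading 189 -> 153
  -- iteration 3/10 --
  FD 6: (-9.169,-13.181) -> (-14.515,-10.457) [heading=153, draw]
  RT 36: heading 153 -> 117
  -- iteration 4/10 --
  FD 6: (-14.515,-10.457) -> (-17.239,-5.111) [heading=117, draw]
  RT 36: heading 117 -> 81
  -- iteration 5/10 --
  FD 6: (-17.239,-5.111) -> (-16.3,0.815) [heading=81, draw]
  RT 36: heading 81 -> 45
  -- iteration 6/10 --
  FD 6: (-16.3,0.815) -> (-12.058,5.058) [heading=45, draw]
  RT 36: heading 45 -> 9
  -- iteration 7/10 --
  FD 6: (-12.058,5.058) -> (-6.131,5.996) [heading=9, draw]
  RT 36: heading 9 -> 333
  -- iteration 8/10 --
  FD 6: (-6.131,5.996) -> (-0.785,3.272) [heading=333, draw]
  RT 36: heading 333 -> 297
  -- iteration 9/10 --
  FD 6: (-0.785,3.272) -> (1.939,-2.074) [heading=297, draw]
  RT 36: heading 297 -> 261
  -- iteration 10/10 --
  FD 6: (1.939,-2.074) -> (1,-8) [heading=261, draw]
  RT 36: heading 261 -> 225
]
Final: pos=(1,-8), heading=225, 10 segment(s) drawn

Start position: (1, -8)
Final position: (1, -8)
Distance = 0; < 1e-6 -> CLOSED

Answer: yes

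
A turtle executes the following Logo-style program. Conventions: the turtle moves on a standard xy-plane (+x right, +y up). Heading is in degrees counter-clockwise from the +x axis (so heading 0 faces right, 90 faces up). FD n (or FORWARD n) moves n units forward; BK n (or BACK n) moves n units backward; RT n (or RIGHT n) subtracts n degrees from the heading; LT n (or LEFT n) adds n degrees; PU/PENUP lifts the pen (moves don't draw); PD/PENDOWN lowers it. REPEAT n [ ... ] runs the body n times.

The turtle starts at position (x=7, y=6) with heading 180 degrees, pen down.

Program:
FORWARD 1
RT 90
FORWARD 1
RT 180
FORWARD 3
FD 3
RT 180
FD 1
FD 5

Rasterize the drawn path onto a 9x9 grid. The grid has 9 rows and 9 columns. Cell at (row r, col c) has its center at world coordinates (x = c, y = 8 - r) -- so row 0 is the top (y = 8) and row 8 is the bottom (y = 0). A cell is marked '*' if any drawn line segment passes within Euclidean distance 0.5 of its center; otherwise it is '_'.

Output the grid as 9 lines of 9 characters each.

Segment 0: (7,6) -> (6,6)
Segment 1: (6,6) -> (6,7)
Segment 2: (6,7) -> (6,4)
Segment 3: (6,4) -> (6,1)
Segment 4: (6,1) -> (6,2)
Segment 5: (6,2) -> (6,7)

Answer: _________
______*__
______**_
______*__
______*__
______*__
______*__
______*__
_________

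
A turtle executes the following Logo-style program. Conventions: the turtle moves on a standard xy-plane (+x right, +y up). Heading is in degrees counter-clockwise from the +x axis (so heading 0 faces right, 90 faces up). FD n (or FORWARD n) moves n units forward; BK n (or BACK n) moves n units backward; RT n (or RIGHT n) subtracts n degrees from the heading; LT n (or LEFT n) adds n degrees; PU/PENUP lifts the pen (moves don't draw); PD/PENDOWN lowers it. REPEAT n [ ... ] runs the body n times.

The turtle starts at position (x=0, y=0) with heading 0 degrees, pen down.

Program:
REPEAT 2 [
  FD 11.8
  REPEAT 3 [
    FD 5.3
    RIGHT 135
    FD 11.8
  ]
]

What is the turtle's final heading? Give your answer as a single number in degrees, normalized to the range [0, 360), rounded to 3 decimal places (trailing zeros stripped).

Executing turtle program step by step:
Start: pos=(0,0), heading=0, pen down
REPEAT 2 [
  -- iteration 1/2 --
  FD 11.8: (0,0) -> (11.8,0) [heading=0, draw]
  REPEAT 3 [
    -- iteration 1/3 --
    FD 5.3: (11.8,0) -> (17.1,0) [heading=0, draw]
    RT 135: heading 0 -> 225
    FD 11.8: (17.1,0) -> (8.756,-8.344) [heading=225, draw]
    -- iteration 2/3 --
    FD 5.3: (8.756,-8.344) -> (5.008,-12.092) [heading=225, draw]
    RT 135: heading 225 -> 90
    FD 11.8: (5.008,-12.092) -> (5.008,-0.292) [heading=90, draw]
    -- iteration 3/3 --
    FD 5.3: (5.008,-0.292) -> (5.008,5.008) [heading=90, draw]
    RT 135: heading 90 -> 315
    FD 11.8: (5.008,5.008) -> (13.352,-3.335) [heading=315, draw]
  ]
  -- iteration 2/2 --
  FD 11.8: (13.352,-3.335) -> (21.696,-11.679) [heading=315, draw]
  REPEAT 3 [
    -- iteration 1/3 --
    FD 5.3: (21.696,-11.679) -> (25.444,-15.427) [heading=315, draw]
    RT 135: heading 315 -> 180
    FD 11.8: (25.444,-15.427) -> (13.644,-15.427) [heading=180, draw]
    -- iteration 2/3 --
    FD 5.3: (13.644,-15.427) -> (8.344,-15.427) [heading=180, draw]
    RT 135: heading 180 -> 45
    FD 11.8: (8.344,-15.427) -> (16.688,-7.083) [heading=45, draw]
    -- iteration 3/3 --
    FD 5.3: (16.688,-7.083) -> (20.435,-3.335) [heading=45, draw]
    RT 135: heading 45 -> 270
    FD 11.8: (20.435,-3.335) -> (20.435,-15.135) [heading=270, draw]
  ]
]
Final: pos=(20.435,-15.135), heading=270, 14 segment(s) drawn

Answer: 270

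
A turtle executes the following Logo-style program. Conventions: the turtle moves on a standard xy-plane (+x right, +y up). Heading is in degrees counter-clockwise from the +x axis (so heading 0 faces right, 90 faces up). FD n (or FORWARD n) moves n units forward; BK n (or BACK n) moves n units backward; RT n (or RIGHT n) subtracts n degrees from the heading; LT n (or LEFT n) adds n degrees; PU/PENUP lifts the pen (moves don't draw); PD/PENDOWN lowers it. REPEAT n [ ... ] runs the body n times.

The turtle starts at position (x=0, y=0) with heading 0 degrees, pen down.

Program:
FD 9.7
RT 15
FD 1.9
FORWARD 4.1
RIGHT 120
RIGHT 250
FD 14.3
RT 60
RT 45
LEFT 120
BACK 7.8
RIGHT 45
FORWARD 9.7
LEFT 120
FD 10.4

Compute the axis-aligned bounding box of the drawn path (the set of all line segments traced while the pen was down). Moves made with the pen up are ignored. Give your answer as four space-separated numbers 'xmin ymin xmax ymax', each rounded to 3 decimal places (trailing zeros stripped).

Answer: 0 -14.188 30.733 0

Derivation:
Executing turtle program step by step:
Start: pos=(0,0), heading=0, pen down
FD 9.7: (0,0) -> (9.7,0) [heading=0, draw]
RT 15: heading 0 -> 345
FD 1.9: (9.7,0) -> (11.535,-0.492) [heading=345, draw]
FD 4.1: (11.535,-0.492) -> (15.496,-1.553) [heading=345, draw]
RT 120: heading 345 -> 225
RT 250: heading 225 -> 335
FD 14.3: (15.496,-1.553) -> (28.456,-7.596) [heading=335, draw]
RT 60: heading 335 -> 275
RT 45: heading 275 -> 230
LT 120: heading 230 -> 350
BK 7.8: (28.456,-7.596) -> (20.774,-6.242) [heading=350, draw]
RT 45: heading 350 -> 305
FD 9.7: (20.774,-6.242) -> (26.338,-14.188) [heading=305, draw]
LT 120: heading 305 -> 65
FD 10.4: (26.338,-14.188) -> (30.733,-4.762) [heading=65, draw]
Final: pos=(30.733,-4.762), heading=65, 7 segment(s) drawn

Segment endpoints: x in {0, 9.7, 11.535, 15.496, 20.774, 26.338, 28.456, 30.733}, y in {-14.188, -7.596, -6.242, -4.762, -1.553, -0.492, 0}
xmin=0, ymin=-14.188, xmax=30.733, ymax=0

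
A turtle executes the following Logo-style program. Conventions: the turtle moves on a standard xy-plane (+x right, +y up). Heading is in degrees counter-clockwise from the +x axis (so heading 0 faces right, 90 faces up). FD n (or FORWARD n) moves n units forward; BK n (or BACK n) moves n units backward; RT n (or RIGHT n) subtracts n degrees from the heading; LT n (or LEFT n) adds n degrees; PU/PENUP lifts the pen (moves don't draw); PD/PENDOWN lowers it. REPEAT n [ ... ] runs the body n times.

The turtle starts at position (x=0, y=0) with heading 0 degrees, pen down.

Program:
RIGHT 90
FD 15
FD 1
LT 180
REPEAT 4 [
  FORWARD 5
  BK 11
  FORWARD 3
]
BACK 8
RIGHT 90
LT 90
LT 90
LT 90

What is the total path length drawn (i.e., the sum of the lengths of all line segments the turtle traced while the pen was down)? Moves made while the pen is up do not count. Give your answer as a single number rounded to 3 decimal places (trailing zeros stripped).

Executing turtle program step by step:
Start: pos=(0,0), heading=0, pen down
RT 90: heading 0 -> 270
FD 15: (0,0) -> (0,-15) [heading=270, draw]
FD 1: (0,-15) -> (0,-16) [heading=270, draw]
LT 180: heading 270 -> 90
REPEAT 4 [
  -- iteration 1/4 --
  FD 5: (0,-16) -> (0,-11) [heading=90, draw]
  BK 11: (0,-11) -> (0,-22) [heading=90, draw]
  FD 3: (0,-22) -> (0,-19) [heading=90, draw]
  -- iteration 2/4 --
  FD 5: (0,-19) -> (0,-14) [heading=90, draw]
  BK 11: (0,-14) -> (0,-25) [heading=90, draw]
  FD 3: (0,-25) -> (0,-22) [heading=90, draw]
  -- iteration 3/4 --
  FD 5: (0,-22) -> (0,-17) [heading=90, draw]
  BK 11: (0,-17) -> (0,-28) [heading=90, draw]
  FD 3: (0,-28) -> (0,-25) [heading=90, draw]
  -- iteration 4/4 --
  FD 5: (0,-25) -> (0,-20) [heading=90, draw]
  BK 11: (0,-20) -> (0,-31) [heading=90, draw]
  FD 3: (0,-31) -> (0,-28) [heading=90, draw]
]
BK 8: (0,-28) -> (0,-36) [heading=90, draw]
RT 90: heading 90 -> 0
LT 90: heading 0 -> 90
LT 90: heading 90 -> 180
LT 90: heading 180 -> 270
Final: pos=(0,-36), heading=270, 15 segment(s) drawn

Segment lengths:
  seg 1: (0,0) -> (0,-15), length = 15
  seg 2: (0,-15) -> (0,-16), length = 1
  seg 3: (0,-16) -> (0,-11), length = 5
  seg 4: (0,-11) -> (0,-22), length = 11
  seg 5: (0,-22) -> (0,-19), length = 3
  seg 6: (0,-19) -> (0,-14), length = 5
  seg 7: (0,-14) -> (0,-25), length = 11
  seg 8: (0,-25) -> (0,-22), length = 3
  seg 9: (0,-22) -> (0,-17), length = 5
  seg 10: (0,-17) -> (0,-28), length = 11
  seg 11: (0,-28) -> (0,-25), length = 3
  seg 12: (0,-25) -> (0,-20), length = 5
  seg 13: (0,-20) -> (0,-31), length = 11
  seg 14: (0,-31) -> (0,-28), length = 3
  seg 15: (0,-28) -> (0,-36), length = 8
Total = 100

Answer: 100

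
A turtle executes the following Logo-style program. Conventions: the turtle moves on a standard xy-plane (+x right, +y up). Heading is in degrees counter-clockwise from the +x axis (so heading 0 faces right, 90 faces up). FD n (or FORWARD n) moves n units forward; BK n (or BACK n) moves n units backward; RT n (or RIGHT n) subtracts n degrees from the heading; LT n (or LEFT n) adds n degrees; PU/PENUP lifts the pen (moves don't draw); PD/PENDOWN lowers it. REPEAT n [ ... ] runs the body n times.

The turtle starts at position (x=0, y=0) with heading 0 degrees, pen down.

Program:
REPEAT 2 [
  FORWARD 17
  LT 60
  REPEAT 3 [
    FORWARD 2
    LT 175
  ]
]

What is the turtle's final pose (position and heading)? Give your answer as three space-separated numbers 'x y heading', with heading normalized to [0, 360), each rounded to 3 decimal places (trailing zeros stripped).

Answer: 6.462 -12.35 90

Derivation:
Executing turtle program step by step:
Start: pos=(0,0), heading=0, pen down
REPEAT 2 [
  -- iteration 1/2 --
  FD 17: (0,0) -> (17,0) [heading=0, draw]
  LT 60: heading 0 -> 60
  REPEAT 3 [
    -- iteration 1/3 --
    FD 2: (17,0) -> (18,1.732) [heading=60, draw]
    LT 175: heading 60 -> 235
    -- iteration 2/3 --
    FD 2: (18,1.732) -> (16.853,0.094) [heading=235, draw]
    LT 175: heading 235 -> 50
    -- iteration 3/3 --
    FD 2: (16.853,0.094) -> (18.138,1.626) [heading=50, draw]
    LT 175: heading 50 -> 225
  ]
  -- iteration 2/2 --
  FD 17: (18.138,1.626) -> (6.118,-10.395) [heading=225, draw]
  LT 60: heading 225 -> 285
  REPEAT 3 [
    -- iteration 1/3 --
    FD 2: (6.118,-10.395) -> (6.635,-12.327) [heading=285, draw]
    LT 175: heading 285 -> 100
    -- iteration 2/3 --
    FD 2: (6.635,-12.327) -> (6.288,-10.357) [heading=100, draw]
    LT 175: heading 100 -> 275
    -- iteration 3/3 --
    FD 2: (6.288,-10.357) -> (6.462,-12.35) [heading=275, draw]
    LT 175: heading 275 -> 90
  ]
]
Final: pos=(6.462,-12.35), heading=90, 8 segment(s) drawn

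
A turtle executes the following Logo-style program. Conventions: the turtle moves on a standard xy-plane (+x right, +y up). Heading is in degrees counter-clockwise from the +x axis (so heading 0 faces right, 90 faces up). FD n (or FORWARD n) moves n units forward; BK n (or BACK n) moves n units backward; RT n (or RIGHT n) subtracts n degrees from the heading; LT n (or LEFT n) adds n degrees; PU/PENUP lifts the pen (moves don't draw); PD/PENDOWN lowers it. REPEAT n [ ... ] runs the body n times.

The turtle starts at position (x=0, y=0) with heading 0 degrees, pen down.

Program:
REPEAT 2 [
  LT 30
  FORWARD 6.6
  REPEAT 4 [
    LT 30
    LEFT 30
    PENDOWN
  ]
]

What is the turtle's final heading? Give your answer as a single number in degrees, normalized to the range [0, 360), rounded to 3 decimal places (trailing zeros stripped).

Answer: 180

Derivation:
Executing turtle program step by step:
Start: pos=(0,0), heading=0, pen down
REPEAT 2 [
  -- iteration 1/2 --
  LT 30: heading 0 -> 30
  FD 6.6: (0,0) -> (5.716,3.3) [heading=30, draw]
  REPEAT 4 [
    -- iteration 1/4 --
    LT 30: heading 30 -> 60
    LT 30: heading 60 -> 90
    PD: pen down
    -- iteration 2/4 --
    LT 30: heading 90 -> 120
    LT 30: heading 120 -> 150
    PD: pen down
    -- iteration 3/4 --
    LT 30: heading 150 -> 180
    LT 30: heading 180 -> 210
    PD: pen down
    -- iteration 4/4 --
    LT 30: heading 210 -> 240
    LT 30: heading 240 -> 270
    PD: pen down
  ]
  -- iteration 2/2 --
  LT 30: heading 270 -> 300
  FD 6.6: (5.716,3.3) -> (9.016,-2.416) [heading=300, draw]
  REPEAT 4 [
    -- iteration 1/4 --
    LT 30: heading 300 -> 330
    LT 30: heading 330 -> 0
    PD: pen down
    -- iteration 2/4 --
    LT 30: heading 0 -> 30
    LT 30: heading 30 -> 60
    PD: pen down
    -- iteration 3/4 --
    LT 30: heading 60 -> 90
    LT 30: heading 90 -> 120
    PD: pen down
    -- iteration 4/4 --
    LT 30: heading 120 -> 150
    LT 30: heading 150 -> 180
    PD: pen down
  ]
]
Final: pos=(9.016,-2.416), heading=180, 2 segment(s) drawn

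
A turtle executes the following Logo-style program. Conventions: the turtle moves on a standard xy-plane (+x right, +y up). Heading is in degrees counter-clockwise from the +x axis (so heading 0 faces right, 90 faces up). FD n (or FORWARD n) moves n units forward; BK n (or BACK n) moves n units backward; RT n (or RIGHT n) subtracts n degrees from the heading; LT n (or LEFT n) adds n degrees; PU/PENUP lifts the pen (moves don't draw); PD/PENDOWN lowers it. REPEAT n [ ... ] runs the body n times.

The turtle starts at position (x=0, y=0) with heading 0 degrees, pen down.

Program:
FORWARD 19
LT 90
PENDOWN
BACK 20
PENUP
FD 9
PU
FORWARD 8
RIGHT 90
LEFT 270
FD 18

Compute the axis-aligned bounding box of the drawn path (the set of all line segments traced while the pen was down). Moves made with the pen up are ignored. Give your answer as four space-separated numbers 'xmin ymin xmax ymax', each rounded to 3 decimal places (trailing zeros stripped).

Executing turtle program step by step:
Start: pos=(0,0), heading=0, pen down
FD 19: (0,0) -> (19,0) [heading=0, draw]
LT 90: heading 0 -> 90
PD: pen down
BK 20: (19,0) -> (19,-20) [heading=90, draw]
PU: pen up
FD 9: (19,-20) -> (19,-11) [heading=90, move]
PU: pen up
FD 8: (19,-11) -> (19,-3) [heading=90, move]
RT 90: heading 90 -> 0
LT 270: heading 0 -> 270
FD 18: (19,-3) -> (19,-21) [heading=270, move]
Final: pos=(19,-21), heading=270, 2 segment(s) drawn

Segment endpoints: x in {0, 19}, y in {-20, 0}
xmin=0, ymin=-20, xmax=19, ymax=0

Answer: 0 -20 19 0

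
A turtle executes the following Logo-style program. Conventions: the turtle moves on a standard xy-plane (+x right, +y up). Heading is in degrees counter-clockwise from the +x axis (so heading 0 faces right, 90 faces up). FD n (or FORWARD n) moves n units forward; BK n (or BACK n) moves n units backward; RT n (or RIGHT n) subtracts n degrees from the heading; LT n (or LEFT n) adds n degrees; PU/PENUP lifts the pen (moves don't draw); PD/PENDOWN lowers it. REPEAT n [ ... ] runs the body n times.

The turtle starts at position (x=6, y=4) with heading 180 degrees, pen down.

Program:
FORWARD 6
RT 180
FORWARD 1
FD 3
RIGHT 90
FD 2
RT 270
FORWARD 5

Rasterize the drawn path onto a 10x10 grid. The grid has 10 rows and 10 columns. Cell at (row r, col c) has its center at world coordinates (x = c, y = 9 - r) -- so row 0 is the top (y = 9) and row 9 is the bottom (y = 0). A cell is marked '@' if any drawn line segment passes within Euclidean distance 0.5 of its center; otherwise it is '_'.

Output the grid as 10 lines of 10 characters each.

Answer: __________
__________
__________
__________
__________
@@@@@@@___
____@_____
____@@@@@@
__________
__________

Derivation:
Segment 0: (6,4) -> (0,4)
Segment 1: (0,4) -> (1,4)
Segment 2: (1,4) -> (4,4)
Segment 3: (4,4) -> (4,2)
Segment 4: (4,2) -> (9,2)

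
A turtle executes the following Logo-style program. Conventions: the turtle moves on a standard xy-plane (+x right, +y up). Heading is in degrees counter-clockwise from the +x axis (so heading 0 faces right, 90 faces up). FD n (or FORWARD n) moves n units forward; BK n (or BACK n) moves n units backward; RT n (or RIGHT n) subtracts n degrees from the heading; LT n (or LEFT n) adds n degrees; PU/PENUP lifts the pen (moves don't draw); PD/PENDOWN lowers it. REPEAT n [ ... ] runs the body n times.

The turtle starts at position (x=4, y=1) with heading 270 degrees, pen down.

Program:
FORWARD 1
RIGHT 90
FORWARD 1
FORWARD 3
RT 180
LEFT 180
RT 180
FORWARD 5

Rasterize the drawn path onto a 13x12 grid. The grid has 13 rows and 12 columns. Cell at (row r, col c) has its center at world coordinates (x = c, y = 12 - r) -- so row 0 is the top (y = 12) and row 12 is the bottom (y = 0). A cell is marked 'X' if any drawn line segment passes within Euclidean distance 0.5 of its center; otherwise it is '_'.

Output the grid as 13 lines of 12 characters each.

Segment 0: (4,1) -> (4,0)
Segment 1: (4,0) -> (3,0)
Segment 2: (3,0) -> (0,0)
Segment 3: (0,0) -> (5,0)

Answer: ____________
____________
____________
____________
____________
____________
____________
____________
____________
____________
____________
____X_______
XXXXXX______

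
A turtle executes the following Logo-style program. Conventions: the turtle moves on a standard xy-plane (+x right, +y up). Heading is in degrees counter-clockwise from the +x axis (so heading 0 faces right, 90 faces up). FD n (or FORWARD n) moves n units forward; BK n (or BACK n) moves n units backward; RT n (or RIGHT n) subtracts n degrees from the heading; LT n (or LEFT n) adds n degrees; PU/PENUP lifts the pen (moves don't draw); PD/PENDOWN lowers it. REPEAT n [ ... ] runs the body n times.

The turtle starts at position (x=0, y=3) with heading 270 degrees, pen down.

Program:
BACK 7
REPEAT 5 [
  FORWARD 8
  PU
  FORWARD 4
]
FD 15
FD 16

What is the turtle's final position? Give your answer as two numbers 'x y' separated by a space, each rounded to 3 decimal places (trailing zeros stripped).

Executing turtle program step by step:
Start: pos=(0,3), heading=270, pen down
BK 7: (0,3) -> (0,10) [heading=270, draw]
REPEAT 5 [
  -- iteration 1/5 --
  FD 8: (0,10) -> (0,2) [heading=270, draw]
  PU: pen up
  FD 4: (0,2) -> (0,-2) [heading=270, move]
  -- iteration 2/5 --
  FD 8: (0,-2) -> (0,-10) [heading=270, move]
  PU: pen up
  FD 4: (0,-10) -> (0,-14) [heading=270, move]
  -- iteration 3/5 --
  FD 8: (0,-14) -> (0,-22) [heading=270, move]
  PU: pen up
  FD 4: (0,-22) -> (0,-26) [heading=270, move]
  -- iteration 4/5 --
  FD 8: (0,-26) -> (0,-34) [heading=270, move]
  PU: pen up
  FD 4: (0,-34) -> (0,-38) [heading=270, move]
  -- iteration 5/5 --
  FD 8: (0,-38) -> (0,-46) [heading=270, move]
  PU: pen up
  FD 4: (0,-46) -> (0,-50) [heading=270, move]
]
FD 15: (0,-50) -> (0,-65) [heading=270, move]
FD 16: (0,-65) -> (0,-81) [heading=270, move]
Final: pos=(0,-81), heading=270, 2 segment(s) drawn

Answer: 0 -81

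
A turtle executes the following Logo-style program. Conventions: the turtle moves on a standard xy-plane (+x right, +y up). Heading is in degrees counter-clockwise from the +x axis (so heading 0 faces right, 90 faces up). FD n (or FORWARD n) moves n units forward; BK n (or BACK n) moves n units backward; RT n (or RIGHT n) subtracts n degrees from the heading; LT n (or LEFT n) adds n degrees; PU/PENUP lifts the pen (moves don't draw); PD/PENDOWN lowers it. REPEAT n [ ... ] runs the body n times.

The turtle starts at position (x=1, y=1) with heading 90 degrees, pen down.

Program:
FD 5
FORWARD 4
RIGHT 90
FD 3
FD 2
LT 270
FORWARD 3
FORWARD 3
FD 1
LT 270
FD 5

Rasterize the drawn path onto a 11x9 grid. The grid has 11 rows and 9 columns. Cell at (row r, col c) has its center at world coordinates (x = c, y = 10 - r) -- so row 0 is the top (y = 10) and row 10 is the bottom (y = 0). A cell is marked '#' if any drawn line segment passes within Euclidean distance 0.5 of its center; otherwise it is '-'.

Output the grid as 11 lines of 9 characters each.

Segment 0: (1,1) -> (1,6)
Segment 1: (1,6) -> (1,10)
Segment 2: (1,10) -> (4,10)
Segment 3: (4,10) -> (6,10)
Segment 4: (6,10) -> (6,7)
Segment 5: (6,7) -> (6,4)
Segment 6: (6,4) -> (6,3)
Segment 7: (6,3) -> (1,3)

Answer: -######--
-#----#--
-#----#--
-#----#--
-#----#--
-#----#--
-#----#--
-######--
-#-------
-#-------
---------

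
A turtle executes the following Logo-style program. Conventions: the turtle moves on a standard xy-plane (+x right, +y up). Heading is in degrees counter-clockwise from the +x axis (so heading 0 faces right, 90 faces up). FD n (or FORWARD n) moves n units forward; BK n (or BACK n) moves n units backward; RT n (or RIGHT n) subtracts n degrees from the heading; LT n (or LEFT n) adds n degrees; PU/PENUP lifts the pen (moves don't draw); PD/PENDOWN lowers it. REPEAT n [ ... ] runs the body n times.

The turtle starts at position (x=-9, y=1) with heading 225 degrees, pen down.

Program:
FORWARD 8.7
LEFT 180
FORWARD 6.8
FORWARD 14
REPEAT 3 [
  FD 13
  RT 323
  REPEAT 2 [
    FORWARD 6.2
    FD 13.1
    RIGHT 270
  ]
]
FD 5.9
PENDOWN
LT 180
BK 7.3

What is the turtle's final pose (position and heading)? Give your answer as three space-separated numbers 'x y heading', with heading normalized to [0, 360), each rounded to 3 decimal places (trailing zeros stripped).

Answer: -2.975 16.369 156

Derivation:
Executing turtle program step by step:
Start: pos=(-9,1), heading=225, pen down
FD 8.7: (-9,1) -> (-15.152,-5.152) [heading=225, draw]
LT 180: heading 225 -> 45
FD 6.8: (-15.152,-5.152) -> (-10.344,-0.344) [heading=45, draw]
FD 14: (-10.344,-0.344) -> (-0.444,9.556) [heading=45, draw]
REPEAT 3 [
  -- iteration 1/3 --
  FD 13: (-0.444,9.556) -> (8.748,18.748) [heading=45, draw]
  RT 323: heading 45 -> 82
  REPEAT 2 [
    -- iteration 1/2 --
    FD 6.2: (8.748,18.748) -> (9.611,24.888) [heading=82, draw]
    FD 13.1: (9.611,24.888) -> (11.434,37.861) [heading=82, draw]
    RT 270: heading 82 -> 172
    -- iteration 2/2 --
    FD 6.2: (11.434,37.861) -> (5.295,38.723) [heading=172, draw]
    FD 13.1: (5.295,38.723) -> (-7.678,40.547) [heading=172, draw]
    RT 270: heading 172 -> 262
  ]
  -- iteration 2/3 --
  FD 13: (-7.678,40.547) -> (-9.487,27.673) [heading=262, draw]
  RT 323: heading 262 -> 299
  REPEAT 2 [
    -- iteration 1/2 --
    FD 6.2: (-9.487,27.673) -> (-6.481,22.25) [heading=299, draw]
    FD 13.1: (-6.481,22.25) -> (-0.13,10.793) [heading=299, draw]
    RT 270: heading 299 -> 29
    -- iteration 2/2 --
    FD 6.2: (-0.13,10.793) -> (5.292,13.799) [heading=29, draw]
    FD 13.1: (5.292,13.799) -> (16.75,20.15) [heading=29, draw]
    RT 270: heading 29 -> 119
  ]
  -- iteration 3/3 --
  FD 13: (16.75,20.15) -> (10.447,31.52) [heading=119, draw]
  RT 323: heading 119 -> 156
  REPEAT 2 [
    -- iteration 1/2 --
    FD 6.2: (10.447,31.52) -> (4.783,34.042) [heading=156, draw]
    FD 13.1: (4.783,34.042) -> (-7.184,39.37) [heading=156, draw]
    RT 270: heading 156 -> 246
    -- iteration 2/2 --
    FD 6.2: (-7.184,39.37) -> (-9.706,33.706) [heading=246, draw]
    FD 13.1: (-9.706,33.706) -> (-15.034,21.738) [heading=246, draw]
    RT 270: heading 246 -> 336
  ]
]
FD 5.9: (-15.034,21.738) -> (-9.644,19.339) [heading=336, draw]
PD: pen down
LT 180: heading 336 -> 156
BK 7.3: (-9.644,19.339) -> (-2.975,16.369) [heading=156, draw]
Final: pos=(-2.975,16.369), heading=156, 20 segment(s) drawn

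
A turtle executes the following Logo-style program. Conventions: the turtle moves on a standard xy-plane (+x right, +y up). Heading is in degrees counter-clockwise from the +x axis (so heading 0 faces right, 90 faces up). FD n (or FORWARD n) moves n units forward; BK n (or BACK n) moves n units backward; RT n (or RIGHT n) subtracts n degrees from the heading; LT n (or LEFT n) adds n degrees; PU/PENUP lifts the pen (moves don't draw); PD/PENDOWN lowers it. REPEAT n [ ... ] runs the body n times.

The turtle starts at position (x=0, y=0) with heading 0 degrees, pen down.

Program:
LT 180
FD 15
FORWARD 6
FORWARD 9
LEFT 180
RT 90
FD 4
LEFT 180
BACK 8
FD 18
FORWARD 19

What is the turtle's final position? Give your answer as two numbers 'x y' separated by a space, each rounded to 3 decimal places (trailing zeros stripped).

Executing turtle program step by step:
Start: pos=(0,0), heading=0, pen down
LT 180: heading 0 -> 180
FD 15: (0,0) -> (-15,0) [heading=180, draw]
FD 6: (-15,0) -> (-21,0) [heading=180, draw]
FD 9: (-21,0) -> (-30,0) [heading=180, draw]
LT 180: heading 180 -> 0
RT 90: heading 0 -> 270
FD 4: (-30,0) -> (-30,-4) [heading=270, draw]
LT 180: heading 270 -> 90
BK 8: (-30,-4) -> (-30,-12) [heading=90, draw]
FD 18: (-30,-12) -> (-30,6) [heading=90, draw]
FD 19: (-30,6) -> (-30,25) [heading=90, draw]
Final: pos=(-30,25), heading=90, 7 segment(s) drawn

Answer: -30 25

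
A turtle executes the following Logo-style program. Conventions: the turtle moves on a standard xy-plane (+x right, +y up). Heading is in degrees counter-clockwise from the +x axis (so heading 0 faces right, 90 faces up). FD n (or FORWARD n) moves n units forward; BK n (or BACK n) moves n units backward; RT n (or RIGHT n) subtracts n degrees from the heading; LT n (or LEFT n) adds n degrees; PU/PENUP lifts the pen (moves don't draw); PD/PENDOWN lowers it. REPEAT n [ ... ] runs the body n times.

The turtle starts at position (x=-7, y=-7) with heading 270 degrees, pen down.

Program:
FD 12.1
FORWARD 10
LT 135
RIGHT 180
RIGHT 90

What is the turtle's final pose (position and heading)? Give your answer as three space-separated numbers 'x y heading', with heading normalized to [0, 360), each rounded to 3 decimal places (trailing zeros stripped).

Answer: -7 -29.1 135

Derivation:
Executing turtle program step by step:
Start: pos=(-7,-7), heading=270, pen down
FD 12.1: (-7,-7) -> (-7,-19.1) [heading=270, draw]
FD 10: (-7,-19.1) -> (-7,-29.1) [heading=270, draw]
LT 135: heading 270 -> 45
RT 180: heading 45 -> 225
RT 90: heading 225 -> 135
Final: pos=(-7,-29.1), heading=135, 2 segment(s) drawn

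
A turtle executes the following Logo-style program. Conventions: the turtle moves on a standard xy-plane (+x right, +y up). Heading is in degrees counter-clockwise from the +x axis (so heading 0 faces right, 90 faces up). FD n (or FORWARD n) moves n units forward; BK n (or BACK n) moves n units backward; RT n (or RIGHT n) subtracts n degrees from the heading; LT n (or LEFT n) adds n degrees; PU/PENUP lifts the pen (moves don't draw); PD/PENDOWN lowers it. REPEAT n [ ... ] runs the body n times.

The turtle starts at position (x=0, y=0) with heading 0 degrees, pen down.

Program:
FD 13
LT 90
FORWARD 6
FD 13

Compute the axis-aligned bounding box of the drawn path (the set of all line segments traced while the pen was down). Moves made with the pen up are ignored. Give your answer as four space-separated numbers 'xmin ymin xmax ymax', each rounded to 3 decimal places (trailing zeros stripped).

Answer: 0 0 13 19

Derivation:
Executing turtle program step by step:
Start: pos=(0,0), heading=0, pen down
FD 13: (0,0) -> (13,0) [heading=0, draw]
LT 90: heading 0 -> 90
FD 6: (13,0) -> (13,6) [heading=90, draw]
FD 13: (13,6) -> (13,19) [heading=90, draw]
Final: pos=(13,19), heading=90, 3 segment(s) drawn

Segment endpoints: x in {0, 13}, y in {0, 6, 19}
xmin=0, ymin=0, xmax=13, ymax=19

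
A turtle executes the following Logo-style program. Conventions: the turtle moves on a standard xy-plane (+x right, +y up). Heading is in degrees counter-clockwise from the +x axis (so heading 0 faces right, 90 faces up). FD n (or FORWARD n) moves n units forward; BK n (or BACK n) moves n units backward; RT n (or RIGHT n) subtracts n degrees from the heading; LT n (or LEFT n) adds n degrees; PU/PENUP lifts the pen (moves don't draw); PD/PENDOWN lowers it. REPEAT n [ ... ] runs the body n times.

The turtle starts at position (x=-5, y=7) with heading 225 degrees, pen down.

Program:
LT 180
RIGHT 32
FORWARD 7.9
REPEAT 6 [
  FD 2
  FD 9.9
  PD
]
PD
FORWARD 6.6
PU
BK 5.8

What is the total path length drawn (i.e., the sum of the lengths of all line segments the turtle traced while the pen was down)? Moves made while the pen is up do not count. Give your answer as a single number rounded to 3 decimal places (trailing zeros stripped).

Executing turtle program step by step:
Start: pos=(-5,7), heading=225, pen down
LT 180: heading 225 -> 45
RT 32: heading 45 -> 13
FD 7.9: (-5,7) -> (2.698,8.777) [heading=13, draw]
REPEAT 6 [
  -- iteration 1/6 --
  FD 2: (2.698,8.777) -> (4.646,9.227) [heading=13, draw]
  FD 9.9: (4.646,9.227) -> (14.293,11.454) [heading=13, draw]
  PD: pen down
  -- iteration 2/6 --
  FD 2: (14.293,11.454) -> (16.241,11.904) [heading=13, draw]
  FD 9.9: (16.241,11.904) -> (25.888,14.131) [heading=13, draw]
  PD: pen down
  -- iteration 3/6 --
  FD 2: (25.888,14.131) -> (27.836,14.581) [heading=13, draw]
  FD 9.9: (27.836,14.581) -> (37.483,16.808) [heading=13, draw]
  PD: pen down
  -- iteration 4/6 --
  FD 2: (37.483,16.808) -> (39.431,17.258) [heading=13, draw]
  FD 9.9: (39.431,17.258) -> (49.078,19.485) [heading=13, draw]
  PD: pen down
  -- iteration 5/6 --
  FD 2: (49.078,19.485) -> (51.026,19.935) [heading=13, draw]
  FD 9.9: (51.026,19.935) -> (60.673,22.162) [heading=13, draw]
  PD: pen down
  -- iteration 6/6 --
  FD 2: (60.673,22.162) -> (62.621,22.612) [heading=13, draw]
  FD 9.9: (62.621,22.612) -> (72.268,24.839) [heading=13, draw]
  PD: pen down
]
PD: pen down
FD 6.6: (72.268,24.839) -> (78.698,26.323) [heading=13, draw]
PU: pen up
BK 5.8: (78.698,26.323) -> (73.047,25.019) [heading=13, move]
Final: pos=(73.047,25.019), heading=13, 14 segment(s) drawn

Segment lengths:
  seg 1: (-5,7) -> (2.698,8.777), length = 7.9
  seg 2: (2.698,8.777) -> (4.646,9.227), length = 2
  seg 3: (4.646,9.227) -> (14.293,11.454), length = 9.9
  seg 4: (14.293,11.454) -> (16.241,11.904), length = 2
  seg 5: (16.241,11.904) -> (25.888,14.131), length = 9.9
  seg 6: (25.888,14.131) -> (27.836,14.581), length = 2
  seg 7: (27.836,14.581) -> (37.483,16.808), length = 9.9
  seg 8: (37.483,16.808) -> (39.431,17.258), length = 2
  seg 9: (39.431,17.258) -> (49.078,19.485), length = 9.9
  seg 10: (49.078,19.485) -> (51.026,19.935), length = 2
  seg 11: (51.026,19.935) -> (60.673,22.162), length = 9.9
  seg 12: (60.673,22.162) -> (62.621,22.612), length = 2
  seg 13: (62.621,22.612) -> (72.268,24.839), length = 9.9
  seg 14: (72.268,24.839) -> (78.698,26.323), length = 6.6
Total = 85.9

Answer: 85.9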